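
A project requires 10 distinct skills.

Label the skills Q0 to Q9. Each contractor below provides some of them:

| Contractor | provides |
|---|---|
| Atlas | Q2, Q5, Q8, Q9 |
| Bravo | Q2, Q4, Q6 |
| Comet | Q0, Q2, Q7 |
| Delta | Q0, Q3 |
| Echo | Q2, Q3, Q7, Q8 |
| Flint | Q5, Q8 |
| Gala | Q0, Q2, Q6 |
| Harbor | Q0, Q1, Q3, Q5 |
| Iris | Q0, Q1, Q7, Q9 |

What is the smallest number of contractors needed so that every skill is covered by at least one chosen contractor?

Take {Atlas, Bravo, Delta, Iris}. Their union is {Q0, Q1, Q2, Q3, Q4, Q5, Q6, Q7, Q8, Q9}, which is all 10 skills.
No 3 of the 9 contractors cover everything (all 84 combinations miss at least one skill), so 4 is optimal.

4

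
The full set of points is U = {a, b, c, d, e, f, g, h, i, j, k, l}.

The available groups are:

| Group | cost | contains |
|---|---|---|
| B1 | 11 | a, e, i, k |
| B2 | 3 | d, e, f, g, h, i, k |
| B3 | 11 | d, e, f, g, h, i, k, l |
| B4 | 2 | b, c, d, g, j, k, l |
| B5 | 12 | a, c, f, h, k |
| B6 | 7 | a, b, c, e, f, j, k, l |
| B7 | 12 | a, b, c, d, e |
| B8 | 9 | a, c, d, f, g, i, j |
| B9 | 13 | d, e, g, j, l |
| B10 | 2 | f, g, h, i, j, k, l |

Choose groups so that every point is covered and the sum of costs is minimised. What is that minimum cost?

B2, B6 together cover every point (B2 ∪ B6 = {a, b, c, d, e, f, g, h, i, j, k, l}); total cost 3 + 7 = 10.
The greedy pick B4, B10, B2, B6 costs 14; no covering selection beats 10.

10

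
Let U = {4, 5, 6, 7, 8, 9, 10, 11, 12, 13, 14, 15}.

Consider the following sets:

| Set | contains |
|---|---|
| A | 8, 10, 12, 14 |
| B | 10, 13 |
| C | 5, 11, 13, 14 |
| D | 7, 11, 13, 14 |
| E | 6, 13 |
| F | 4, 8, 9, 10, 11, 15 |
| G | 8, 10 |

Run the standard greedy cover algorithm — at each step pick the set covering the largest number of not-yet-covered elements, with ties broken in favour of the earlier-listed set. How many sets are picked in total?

5

Greedy: pick F (covers 6 new) → pick C (covers 3 new) → pick A (covers 1 new) → pick D (covers 1 new) → pick E (covers 1 new). Total picks: 5.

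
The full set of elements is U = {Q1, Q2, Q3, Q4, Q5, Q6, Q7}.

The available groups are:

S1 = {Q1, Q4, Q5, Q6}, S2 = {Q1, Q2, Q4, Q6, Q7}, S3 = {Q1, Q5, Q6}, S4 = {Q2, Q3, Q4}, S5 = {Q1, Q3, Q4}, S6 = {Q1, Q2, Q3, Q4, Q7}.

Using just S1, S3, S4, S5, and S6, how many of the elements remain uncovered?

0

Union of S1, S3, S4, S5, S6 = {Q1, Q2, Q3, Q4, Q5, Q6, Q7} — that's every element, so 0 are uncovered.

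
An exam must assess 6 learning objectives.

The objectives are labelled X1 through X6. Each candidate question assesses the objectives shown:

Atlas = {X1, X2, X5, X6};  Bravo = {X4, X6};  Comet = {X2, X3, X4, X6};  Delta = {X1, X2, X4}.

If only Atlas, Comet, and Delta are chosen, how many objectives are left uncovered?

Union of Atlas, Comet, Delta = {X1, X2, X3, X4, X5, X6} — that's every objective, so 0 are uncovered.

0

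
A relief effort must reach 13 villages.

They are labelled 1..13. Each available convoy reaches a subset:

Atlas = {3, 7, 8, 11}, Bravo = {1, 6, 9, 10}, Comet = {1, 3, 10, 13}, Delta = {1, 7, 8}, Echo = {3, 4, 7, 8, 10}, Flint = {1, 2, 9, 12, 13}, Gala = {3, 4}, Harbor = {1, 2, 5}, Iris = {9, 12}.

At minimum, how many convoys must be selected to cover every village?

Take {Atlas, Bravo, Echo, Flint, Harbor}. Their union is {1, 2, 3, 4, 5, 6, 7, 8, 9, 10, 11, 12, 13}, which is all 13 villages.
No 4 of the 9 convoys cover everything (all 126 combinations miss at least one village), so 5 is optimal.

5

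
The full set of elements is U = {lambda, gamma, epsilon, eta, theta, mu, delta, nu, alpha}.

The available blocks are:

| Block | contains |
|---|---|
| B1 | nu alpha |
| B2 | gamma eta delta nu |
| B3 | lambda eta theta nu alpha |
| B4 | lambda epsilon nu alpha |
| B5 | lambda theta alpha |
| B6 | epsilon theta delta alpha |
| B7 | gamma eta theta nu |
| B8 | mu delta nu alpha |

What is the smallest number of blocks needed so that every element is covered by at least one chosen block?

3

B4 and B7 and B8 together: B4 ∪ B7 ∪ B8 = {lambda, gamma, epsilon, eta, theta, mu, delta, nu, alpha} — every element is covered.
Only B8 contains mu, so B8 is forced; the remaining 5 elements need at least 2 more blocks (each remaining block adds at most 3) — so at least 3 blocks are needed, and 3 is optimal.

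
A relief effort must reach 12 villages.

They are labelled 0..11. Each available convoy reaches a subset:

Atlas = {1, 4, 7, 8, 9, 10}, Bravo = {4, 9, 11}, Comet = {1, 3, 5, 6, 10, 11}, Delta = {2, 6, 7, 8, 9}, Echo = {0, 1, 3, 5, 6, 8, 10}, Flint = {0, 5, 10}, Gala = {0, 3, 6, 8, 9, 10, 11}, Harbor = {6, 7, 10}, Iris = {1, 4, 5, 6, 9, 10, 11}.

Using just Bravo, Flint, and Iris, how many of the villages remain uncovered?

4

Union of Bravo, Flint, Iris = {0, 1, 4, 5, 6, 9, 10, 11}.
Not covered: 2, 3, 7, 8 — 4 villages.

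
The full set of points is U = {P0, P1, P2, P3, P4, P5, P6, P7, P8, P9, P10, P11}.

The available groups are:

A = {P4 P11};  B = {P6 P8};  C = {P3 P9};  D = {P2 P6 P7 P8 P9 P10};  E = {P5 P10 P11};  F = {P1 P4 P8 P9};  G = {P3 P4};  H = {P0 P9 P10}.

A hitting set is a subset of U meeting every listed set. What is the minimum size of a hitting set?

4

T = {P4, P8, P9, P11} meets every group (each contains at least one member of T), and |T| = 4.
No choice of 3 points meets every group, so 4 is the minimum.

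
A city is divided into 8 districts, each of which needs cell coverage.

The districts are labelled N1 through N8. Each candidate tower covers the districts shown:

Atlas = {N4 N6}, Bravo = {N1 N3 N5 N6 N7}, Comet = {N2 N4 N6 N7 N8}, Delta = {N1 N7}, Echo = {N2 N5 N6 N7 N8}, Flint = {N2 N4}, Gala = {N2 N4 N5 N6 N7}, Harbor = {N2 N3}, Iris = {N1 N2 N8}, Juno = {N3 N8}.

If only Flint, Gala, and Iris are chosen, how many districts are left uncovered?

1

Union of Flint, Gala, Iris = {N1, N2, N4, N5, N6, N7, N8}.
Not covered: N3 — 1 district.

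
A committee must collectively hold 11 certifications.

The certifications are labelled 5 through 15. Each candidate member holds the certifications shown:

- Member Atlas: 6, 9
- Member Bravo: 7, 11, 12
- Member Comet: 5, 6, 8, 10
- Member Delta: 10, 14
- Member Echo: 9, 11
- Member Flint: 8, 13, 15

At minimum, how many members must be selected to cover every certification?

Atlas and Bravo and Comet and Delta and Flint together: Atlas ∪ Bravo ∪ Comet ∪ Delta ∪ Flint = {5, 6, 7, 8, 9, 10, 11, 12, 13, 14, 15} — every certification is covered.
No 4 of the 6 members cover everything (all 15 combinations miss at least one certification), so 5 is optimal.

5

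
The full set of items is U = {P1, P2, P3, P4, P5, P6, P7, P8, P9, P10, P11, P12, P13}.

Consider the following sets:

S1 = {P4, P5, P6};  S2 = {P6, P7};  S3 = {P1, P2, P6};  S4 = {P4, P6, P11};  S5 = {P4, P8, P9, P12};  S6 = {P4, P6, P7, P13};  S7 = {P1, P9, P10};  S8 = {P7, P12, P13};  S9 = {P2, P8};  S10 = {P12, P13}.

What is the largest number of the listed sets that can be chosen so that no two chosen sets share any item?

S4, S7, S9, S10 are pairwise disjoint (S4={P4,P6,P11}; S7={P1,P9,P10}; S9={P2,P8}; S10={P12,P13}).
Every remaining set overlaps one of these, and no 5 of the listed sets are pairwise disjoint, so 4 is the maximum.

4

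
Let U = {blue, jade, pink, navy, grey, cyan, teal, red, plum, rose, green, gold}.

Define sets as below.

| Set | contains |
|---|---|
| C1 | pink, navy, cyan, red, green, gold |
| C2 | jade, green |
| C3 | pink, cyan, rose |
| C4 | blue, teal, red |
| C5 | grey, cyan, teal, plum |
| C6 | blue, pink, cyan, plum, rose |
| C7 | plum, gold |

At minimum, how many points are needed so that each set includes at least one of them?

Take H = {cyan, red, green, gold}. Each listed set contains at least one of these, so H is a hitting set of size 4.
The sets C2, C3, C4, C7 are pairwise disjoint, so any hitting set needs a separate point for each — at least 4. Hence 4 is optimal.

4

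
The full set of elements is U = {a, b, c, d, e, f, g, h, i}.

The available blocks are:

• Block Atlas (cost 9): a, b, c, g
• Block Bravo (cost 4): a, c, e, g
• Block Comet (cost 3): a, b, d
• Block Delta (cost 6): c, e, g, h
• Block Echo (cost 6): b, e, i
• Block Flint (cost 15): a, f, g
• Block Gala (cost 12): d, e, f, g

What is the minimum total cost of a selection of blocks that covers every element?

27

Comet, Delta, Echo, Gala together cover every element (Comet ∪ Delta ∪ Echo ∪ Gala = {a, b, c, d, e, f, g, h, i}); total cost 3 + 6 + 6 + 12 = 27.
The greedy pick Bravo, Comet, Delta, Echo, Gala costs 31; no covering selection beats 27.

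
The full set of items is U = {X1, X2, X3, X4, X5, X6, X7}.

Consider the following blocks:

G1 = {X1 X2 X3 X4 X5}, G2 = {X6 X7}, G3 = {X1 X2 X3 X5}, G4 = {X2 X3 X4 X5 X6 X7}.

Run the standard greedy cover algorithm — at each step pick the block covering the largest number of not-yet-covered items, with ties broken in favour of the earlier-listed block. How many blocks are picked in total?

2

Greedy: pick G4 (covers 6 new) → pick G1 (covers 1 new). Total picks: 2.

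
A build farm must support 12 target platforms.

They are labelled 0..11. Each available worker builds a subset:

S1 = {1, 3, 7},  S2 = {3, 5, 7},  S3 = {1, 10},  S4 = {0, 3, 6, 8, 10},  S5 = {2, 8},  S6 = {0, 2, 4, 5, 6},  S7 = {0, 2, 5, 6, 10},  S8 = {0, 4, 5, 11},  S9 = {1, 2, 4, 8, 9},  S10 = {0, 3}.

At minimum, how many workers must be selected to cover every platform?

4

S2 and S7 and S8 and S9 together: S2 ∪ S7 ∪ S8 ∪ S9 = {0, 1, 2, 3, 4, 5, 6, 7, 8, 9, 10, 11} — every platform is covered.
No 3 of the 10 workers cover everything (all 120 combinations miss at least one platform), so 4 is optimal.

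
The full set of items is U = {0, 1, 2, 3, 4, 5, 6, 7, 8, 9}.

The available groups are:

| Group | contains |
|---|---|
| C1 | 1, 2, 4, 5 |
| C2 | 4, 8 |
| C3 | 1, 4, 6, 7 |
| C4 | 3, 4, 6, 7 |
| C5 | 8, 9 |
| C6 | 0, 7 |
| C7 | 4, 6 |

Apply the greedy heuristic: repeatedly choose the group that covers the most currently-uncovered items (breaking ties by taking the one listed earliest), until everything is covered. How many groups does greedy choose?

4

Greedy: pick C1 (covers 4 new) → pick C4 (covers 3 new) → pick C5 (covers 2 new) → pick C6 (covers 1 new). Total picks: 4.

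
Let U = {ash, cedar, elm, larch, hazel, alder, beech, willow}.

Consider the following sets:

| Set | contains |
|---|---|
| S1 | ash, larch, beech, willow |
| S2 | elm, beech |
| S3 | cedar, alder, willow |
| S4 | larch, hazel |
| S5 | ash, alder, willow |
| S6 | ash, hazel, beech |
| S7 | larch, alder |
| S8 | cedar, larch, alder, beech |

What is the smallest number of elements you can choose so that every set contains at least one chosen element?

3

Take H = {larch, beech, willow}. Each listed set contains at least one of these, so H is a hitting set of size 3.
The sets S2, S3, S4 are pairwise disjoint, so any hitting set needs a separate element for each — at least 3. Hence 3 is optimal.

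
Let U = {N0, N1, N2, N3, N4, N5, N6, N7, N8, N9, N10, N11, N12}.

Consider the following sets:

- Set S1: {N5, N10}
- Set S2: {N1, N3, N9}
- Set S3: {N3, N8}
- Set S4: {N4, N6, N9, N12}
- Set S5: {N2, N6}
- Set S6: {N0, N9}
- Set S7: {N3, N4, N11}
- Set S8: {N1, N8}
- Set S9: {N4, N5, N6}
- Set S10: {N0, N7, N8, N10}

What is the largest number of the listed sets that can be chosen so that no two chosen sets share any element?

S1, S5, S6, S7, S8 are pairwise disjoint (S1={N5,N10}; S5={N2,N6}; S6={N0,N9}; S7={N3,N4,N11}; S8={N1,N8}).
Every remaining set overlaps one of these, and no 6 of the listed sets are pairwise disjoint, so 5 is the maximum.

5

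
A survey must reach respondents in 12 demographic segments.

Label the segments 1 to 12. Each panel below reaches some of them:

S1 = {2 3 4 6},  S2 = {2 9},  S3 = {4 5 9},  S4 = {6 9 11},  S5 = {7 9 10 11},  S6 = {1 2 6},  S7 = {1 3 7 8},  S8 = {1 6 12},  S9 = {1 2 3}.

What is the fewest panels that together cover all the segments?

5

Take {S2, S3, S5, S7, S8}. Their union is {1, 2, 3, 4, 5, 6, 7, 8, 9, 10, 11, 12}, which is all 12 segments.
No 4 of the 9 panels cover everything (all 126 combinations miss at least one segment), so 5 is optimal.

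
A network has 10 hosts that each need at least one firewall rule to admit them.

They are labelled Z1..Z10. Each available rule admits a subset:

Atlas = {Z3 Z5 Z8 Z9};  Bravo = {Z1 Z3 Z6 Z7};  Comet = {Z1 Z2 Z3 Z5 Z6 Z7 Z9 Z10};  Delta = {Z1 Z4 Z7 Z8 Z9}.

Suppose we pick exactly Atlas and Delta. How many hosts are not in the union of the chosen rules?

3

Union of Atlas, Delta = {Z1, Z3, Z4, Z5, Z7, Z8, Z9}.
Not covered: Z2, Z6, Z10 — 3 hosts.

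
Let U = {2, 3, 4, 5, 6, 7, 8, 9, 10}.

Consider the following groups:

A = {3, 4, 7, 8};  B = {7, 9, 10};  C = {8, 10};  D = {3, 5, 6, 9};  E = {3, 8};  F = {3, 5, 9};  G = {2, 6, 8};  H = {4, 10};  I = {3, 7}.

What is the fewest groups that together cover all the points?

4

B and F and G and H together: B ∪ F ∪ G ∪ H = {2, 3, 4, 5, 6, 7, 8, 9, 10} — every point is covered.
No 3 of the 9 groups cover everything (all 84 combinations miss at least one point), so 4 is optimal.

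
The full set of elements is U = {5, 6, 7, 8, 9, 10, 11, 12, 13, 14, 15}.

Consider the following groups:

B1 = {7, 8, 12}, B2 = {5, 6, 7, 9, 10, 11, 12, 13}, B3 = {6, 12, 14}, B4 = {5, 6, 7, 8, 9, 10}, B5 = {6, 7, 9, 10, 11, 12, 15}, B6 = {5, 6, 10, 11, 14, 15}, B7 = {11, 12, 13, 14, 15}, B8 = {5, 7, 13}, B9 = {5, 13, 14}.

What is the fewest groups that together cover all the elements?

Take {B4, B7}. Their union is {5, 6, 7, 8, 9, 10, 11, 12, 13, 14, 15}, which is all 11 elements.
No single group has all 11 elements (the largest, B2, has 8), so 2 is optimal.

2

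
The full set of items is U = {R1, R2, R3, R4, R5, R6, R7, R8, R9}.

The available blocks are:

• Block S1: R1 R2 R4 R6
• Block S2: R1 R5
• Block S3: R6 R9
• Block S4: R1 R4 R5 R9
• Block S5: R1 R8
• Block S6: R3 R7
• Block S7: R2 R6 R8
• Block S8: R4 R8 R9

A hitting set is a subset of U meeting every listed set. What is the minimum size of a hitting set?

H = {R5, R6, R7, R8} meets every block (each contains at least one member of H), and |H| = 4.
No choice of 3 items meets every block, so 4 is the minimum.

4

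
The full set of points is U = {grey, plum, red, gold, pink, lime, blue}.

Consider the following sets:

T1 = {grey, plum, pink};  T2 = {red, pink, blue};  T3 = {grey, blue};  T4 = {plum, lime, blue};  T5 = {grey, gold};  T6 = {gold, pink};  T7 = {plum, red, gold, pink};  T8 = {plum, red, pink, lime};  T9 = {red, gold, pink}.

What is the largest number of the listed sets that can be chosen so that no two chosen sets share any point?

T4, T6 are pairwise disjoint (T4={plum,lime,blue}; T6={gold,pink}).
Every remaining set overlaps one of these, and no 3 of the listed sets are pairwise disjoint, so 2 is the maximum.

2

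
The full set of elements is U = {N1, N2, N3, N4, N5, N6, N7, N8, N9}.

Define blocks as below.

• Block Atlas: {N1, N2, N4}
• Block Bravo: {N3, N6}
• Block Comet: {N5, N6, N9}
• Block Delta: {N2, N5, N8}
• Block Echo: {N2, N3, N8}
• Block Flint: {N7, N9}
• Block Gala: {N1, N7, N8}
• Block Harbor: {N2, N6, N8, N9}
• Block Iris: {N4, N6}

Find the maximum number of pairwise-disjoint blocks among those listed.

3

Echo, Flint, Iris are pairwise disjoint (Echo={N2,N3,N8}; Flint={N7,N9}; Iris={N4,N6}).
Every remaining block overlaps one of these, and no 4 of the listed blocks are pairwise disjoint, so 3 is the maximum.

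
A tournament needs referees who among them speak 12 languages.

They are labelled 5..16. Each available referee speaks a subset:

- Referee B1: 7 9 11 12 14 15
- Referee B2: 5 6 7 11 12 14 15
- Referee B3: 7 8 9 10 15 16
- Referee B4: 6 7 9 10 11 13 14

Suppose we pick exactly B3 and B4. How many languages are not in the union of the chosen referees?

Union of B3, B4 = {6, 7, 8, 9, 10, 11, 13, 14, 15, 16}.
Not covered: 5, 12 — 2 languages.

2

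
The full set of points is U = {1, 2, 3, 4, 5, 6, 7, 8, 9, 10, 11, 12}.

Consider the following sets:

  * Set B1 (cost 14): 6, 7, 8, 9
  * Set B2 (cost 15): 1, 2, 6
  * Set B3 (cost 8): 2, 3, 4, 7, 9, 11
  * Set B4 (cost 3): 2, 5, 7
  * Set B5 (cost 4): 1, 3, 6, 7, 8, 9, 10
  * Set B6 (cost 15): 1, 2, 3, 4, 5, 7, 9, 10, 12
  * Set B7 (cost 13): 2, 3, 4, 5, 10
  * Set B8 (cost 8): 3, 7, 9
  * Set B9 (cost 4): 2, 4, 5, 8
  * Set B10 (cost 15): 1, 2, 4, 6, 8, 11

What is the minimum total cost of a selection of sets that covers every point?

B3, B5, B6 together cover every point (B3 ∪ B5 ∪ B6 = {1, 2, 3, 4, 5, 6, 7, 8, 9, 10, 11, 12}); total cost 8 + 4 + 15 = 27.
The greedy pick B5, B9, B3, B6 costs 31; no covering selection beats 27.

27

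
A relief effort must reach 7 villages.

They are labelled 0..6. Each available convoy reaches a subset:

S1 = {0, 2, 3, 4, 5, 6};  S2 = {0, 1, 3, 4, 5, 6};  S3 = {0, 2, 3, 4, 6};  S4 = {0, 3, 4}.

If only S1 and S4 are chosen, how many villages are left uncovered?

Union of S1, S4 = {0, 2, 3, 4, 5, 6}.
Not covered: 1 — 1 village.

1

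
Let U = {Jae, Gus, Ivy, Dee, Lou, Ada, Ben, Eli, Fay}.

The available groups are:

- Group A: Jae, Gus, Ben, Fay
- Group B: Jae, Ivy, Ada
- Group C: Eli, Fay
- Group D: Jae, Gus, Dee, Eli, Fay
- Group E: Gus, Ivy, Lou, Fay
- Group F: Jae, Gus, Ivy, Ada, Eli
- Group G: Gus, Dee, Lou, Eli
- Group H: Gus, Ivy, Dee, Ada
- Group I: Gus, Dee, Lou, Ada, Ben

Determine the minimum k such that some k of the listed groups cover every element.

3

B, D, and I cover everything between them: the union {Jae, Gus, Ivy, Dee, Lou, Ada, Ben, Eli, Fay} is all of U.
No 2 of the 9 groups cover everything (all 36 combinations miss at least one element), so 3 is optimal.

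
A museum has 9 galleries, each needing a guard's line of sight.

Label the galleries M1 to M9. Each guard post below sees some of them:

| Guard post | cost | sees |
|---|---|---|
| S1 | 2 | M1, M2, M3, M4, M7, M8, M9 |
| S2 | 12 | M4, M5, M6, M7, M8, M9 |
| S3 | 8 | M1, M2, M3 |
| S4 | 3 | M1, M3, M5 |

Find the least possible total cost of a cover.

14

S1, S2 together cover every gallery (S1 ∪ S2 = {M1, M2, M3, M4, M5, M6, M7, M8, M9}); total cost 2 + 12 = 14.
The greedy pick S1, S4, S2 costs 17; no covering selection beats 14.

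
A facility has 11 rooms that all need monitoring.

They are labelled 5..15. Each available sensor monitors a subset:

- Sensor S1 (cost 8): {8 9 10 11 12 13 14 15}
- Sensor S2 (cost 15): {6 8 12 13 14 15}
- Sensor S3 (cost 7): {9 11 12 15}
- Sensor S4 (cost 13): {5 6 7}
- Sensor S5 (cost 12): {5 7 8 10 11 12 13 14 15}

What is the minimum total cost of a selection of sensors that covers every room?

S1, S4 together cover every room (S1 ∪ S4 = {5, 6, 7, 8, 9, 10, 11, 12, 13, 14, 15}); total cost 8 + 13 = 21.
No covering selection has total cost below 21.

21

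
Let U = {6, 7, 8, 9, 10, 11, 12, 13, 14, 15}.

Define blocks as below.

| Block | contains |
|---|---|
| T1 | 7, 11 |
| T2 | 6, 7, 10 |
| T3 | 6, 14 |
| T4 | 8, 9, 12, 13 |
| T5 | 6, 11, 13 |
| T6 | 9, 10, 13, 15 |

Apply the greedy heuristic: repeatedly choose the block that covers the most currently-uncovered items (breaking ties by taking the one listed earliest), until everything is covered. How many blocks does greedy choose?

5

Greedy: pick T4 (covers 4 new) → pick T2 (covers 3 new) → pick T1 (covers 1 new) → pick T3 (covers 1 new) → pick T6 (covers 1 new). Total picks: 5.
(The true minimum cover uses only 4 blocks, so greedy is not optimal here.)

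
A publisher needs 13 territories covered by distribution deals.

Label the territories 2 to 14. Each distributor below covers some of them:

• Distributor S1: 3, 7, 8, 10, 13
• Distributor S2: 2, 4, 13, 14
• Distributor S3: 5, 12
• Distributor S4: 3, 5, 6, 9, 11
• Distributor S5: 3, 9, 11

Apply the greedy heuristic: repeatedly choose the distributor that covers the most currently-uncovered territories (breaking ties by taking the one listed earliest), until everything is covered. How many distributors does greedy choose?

4

Greedy: pick S1 (covers 5 new) → pick S4 (covers 4 new) → pick S2 (covers 3 new) → pick S3 (covers 1 new). Total picks: 4.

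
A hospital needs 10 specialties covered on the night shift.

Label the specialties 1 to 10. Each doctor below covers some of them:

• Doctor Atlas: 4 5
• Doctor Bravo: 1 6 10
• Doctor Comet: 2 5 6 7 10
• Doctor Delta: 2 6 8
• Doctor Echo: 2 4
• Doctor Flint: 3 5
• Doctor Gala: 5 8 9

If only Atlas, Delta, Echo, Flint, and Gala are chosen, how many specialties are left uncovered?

Union of Atlas, Delta, Echo, Flint, Gala = {2, 3, 4, 5, 6, 8, 9}.
Not covered: 1, 7, 10 — 3 specialties.

3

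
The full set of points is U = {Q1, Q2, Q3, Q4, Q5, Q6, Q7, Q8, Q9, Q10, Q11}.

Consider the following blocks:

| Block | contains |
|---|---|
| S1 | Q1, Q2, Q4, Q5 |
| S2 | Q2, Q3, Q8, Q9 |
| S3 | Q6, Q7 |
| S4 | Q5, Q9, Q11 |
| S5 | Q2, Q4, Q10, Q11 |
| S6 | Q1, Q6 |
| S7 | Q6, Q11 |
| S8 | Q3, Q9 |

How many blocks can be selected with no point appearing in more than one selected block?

S1, S3, S8 are pairwise disjoint (S1={Q1,Q2,Q4,Q5}; S3={Q6,Q7}; S8={Q3,Q9}).
Every remaining block overlaps one of these, and no 4 of the listed blocks are pairwise disjoint, so 3 is the maximum.

3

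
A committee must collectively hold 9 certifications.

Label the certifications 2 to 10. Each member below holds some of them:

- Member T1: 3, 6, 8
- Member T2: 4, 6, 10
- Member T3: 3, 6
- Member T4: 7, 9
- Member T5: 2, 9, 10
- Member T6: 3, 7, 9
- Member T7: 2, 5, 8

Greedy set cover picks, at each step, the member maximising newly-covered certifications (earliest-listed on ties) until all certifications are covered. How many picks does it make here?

Greedy: pick T1 (covers 3 new) → pick T5 (covers 3 new) → pick T2 (covers 1 new) → pick T4 (covers 1 new) → pick T7 (covers 1 new). Total picks: 5.
(The true minimum cover uses only 3 members, so greedy is not optimal here.)

5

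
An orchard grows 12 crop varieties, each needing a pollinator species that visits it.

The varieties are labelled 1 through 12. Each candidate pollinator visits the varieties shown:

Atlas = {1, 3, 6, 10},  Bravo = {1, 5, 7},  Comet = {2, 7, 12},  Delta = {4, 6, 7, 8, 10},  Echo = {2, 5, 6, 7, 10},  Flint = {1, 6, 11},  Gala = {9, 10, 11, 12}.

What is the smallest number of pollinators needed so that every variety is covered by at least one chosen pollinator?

Take {Atlas, Delta, Echo, Gala}. Their union is {1, 2, 3, 4, 5, 6, 7, 8, 9, 10, 11, 12}, which is all 12 varieties.
Only Atlas contains 3, so Atlas is forced; the remaining 8 varieties need at least 3 more pollinators (each remaining pollinator adds at most 3) — so at least 4 pollinators are needed, and 4 is optimal.

4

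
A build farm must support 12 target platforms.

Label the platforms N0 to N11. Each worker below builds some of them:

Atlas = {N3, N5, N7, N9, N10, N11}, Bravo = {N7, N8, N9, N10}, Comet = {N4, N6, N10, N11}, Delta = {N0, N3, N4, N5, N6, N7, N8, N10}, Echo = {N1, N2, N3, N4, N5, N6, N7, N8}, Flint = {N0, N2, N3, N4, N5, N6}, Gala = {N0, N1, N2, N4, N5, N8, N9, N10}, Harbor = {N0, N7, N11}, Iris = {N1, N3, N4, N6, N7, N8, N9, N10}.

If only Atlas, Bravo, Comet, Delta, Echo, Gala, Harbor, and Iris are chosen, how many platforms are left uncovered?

0

Union of Atlas, Bravo, Comet, Delta, Echo, Gala, Harbor, Iris = {N0, N1, N2, N3, N4, N5, N6, N7, N8, N9, N10, N11} — that's every platform, so 0 are uncovered.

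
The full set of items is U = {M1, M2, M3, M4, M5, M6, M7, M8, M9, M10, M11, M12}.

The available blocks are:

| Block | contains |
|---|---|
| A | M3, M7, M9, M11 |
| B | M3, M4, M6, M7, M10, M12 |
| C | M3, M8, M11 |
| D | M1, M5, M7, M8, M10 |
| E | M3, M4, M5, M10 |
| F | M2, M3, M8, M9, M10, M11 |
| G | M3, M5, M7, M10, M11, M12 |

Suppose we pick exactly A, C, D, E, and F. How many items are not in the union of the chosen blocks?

Union of A, C, D, E, F = {M1, M2, M3, M4, M5, M7, M8, M9, M10, M11}.
Not covered: M6, M12 — 2 items.

2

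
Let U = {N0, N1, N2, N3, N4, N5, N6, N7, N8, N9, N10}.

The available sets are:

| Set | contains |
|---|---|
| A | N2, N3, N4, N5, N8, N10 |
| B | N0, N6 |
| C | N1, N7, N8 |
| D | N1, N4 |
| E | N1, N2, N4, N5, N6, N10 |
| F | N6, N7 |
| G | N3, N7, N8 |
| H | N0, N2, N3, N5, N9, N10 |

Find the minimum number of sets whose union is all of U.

3

E and G and H together: E ∪ G ∪ H = {N0, N1, N2, N3, N4, N5, N6, N7, N8, N9, N10} — every item is covered.
Only H contains N9, so H is forced; the remaining 5 items need at least 2 more sets (each remaining set adds at most 3) — so at least 3 sets are needed, and 3 is optimal.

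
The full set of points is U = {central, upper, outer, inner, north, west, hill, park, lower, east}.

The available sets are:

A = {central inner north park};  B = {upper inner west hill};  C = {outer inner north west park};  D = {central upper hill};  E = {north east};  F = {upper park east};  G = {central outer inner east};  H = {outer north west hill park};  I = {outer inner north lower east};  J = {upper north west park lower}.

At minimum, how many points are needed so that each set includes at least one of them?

T = {upper, park, east} meets every set (each contains at least one member of T), and |T| = 3.
No choice of 2 points meets every set, so 3 is the minimum.

3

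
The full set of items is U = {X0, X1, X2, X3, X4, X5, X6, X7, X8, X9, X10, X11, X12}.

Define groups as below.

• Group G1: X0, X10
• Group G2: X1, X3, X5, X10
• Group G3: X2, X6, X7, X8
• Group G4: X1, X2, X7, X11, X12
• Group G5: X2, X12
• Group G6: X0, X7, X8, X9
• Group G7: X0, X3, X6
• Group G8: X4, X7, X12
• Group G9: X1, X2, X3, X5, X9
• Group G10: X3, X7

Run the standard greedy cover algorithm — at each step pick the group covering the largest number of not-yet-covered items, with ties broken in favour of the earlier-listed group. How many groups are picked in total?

5

Greedy: pick G4 (covers 5 new) → pick G2 (covers 3 new) → pick G6 (covers 3 new) → pick G3 (covers 1 new) → pick G8 (covers 1 new). Total picks: 5.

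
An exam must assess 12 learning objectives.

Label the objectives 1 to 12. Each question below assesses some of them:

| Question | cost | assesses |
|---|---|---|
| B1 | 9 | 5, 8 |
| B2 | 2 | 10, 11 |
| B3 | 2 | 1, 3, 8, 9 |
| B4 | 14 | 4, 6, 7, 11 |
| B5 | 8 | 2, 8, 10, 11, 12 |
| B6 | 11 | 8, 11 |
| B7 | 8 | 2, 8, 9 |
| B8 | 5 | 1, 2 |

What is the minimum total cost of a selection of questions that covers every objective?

B1, B3, B4, B5 together cover every objective (B1 ∪ B3 ∪ B4 ∪ B5 = {1, 2, 3, 4, 5, 6, 7, 8, 9, 10, 11, 12}); total cost 9 + 2 + 14 + 8 = 33.
The greedy pick B3, B2, B5, B4, B1 costs 35; no covering selection beats 33.

33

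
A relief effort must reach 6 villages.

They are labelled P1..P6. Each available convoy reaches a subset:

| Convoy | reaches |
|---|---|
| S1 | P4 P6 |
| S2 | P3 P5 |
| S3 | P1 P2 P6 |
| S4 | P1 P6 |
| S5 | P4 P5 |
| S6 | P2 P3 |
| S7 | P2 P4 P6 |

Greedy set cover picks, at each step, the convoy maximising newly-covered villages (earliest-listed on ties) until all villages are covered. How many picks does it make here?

Greedy: pick S3 (covers 3 new) → pick S2 (covers 2 new) → pick S1 (covers 1 new). Total picks: 3.

3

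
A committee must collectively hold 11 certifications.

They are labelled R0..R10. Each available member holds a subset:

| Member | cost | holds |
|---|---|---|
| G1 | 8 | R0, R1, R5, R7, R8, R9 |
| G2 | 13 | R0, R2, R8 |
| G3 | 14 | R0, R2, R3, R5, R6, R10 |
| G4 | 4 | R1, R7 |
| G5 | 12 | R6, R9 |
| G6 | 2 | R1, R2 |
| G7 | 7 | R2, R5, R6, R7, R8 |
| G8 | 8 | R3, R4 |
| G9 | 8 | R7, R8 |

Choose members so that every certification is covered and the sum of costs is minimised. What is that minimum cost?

30

G1, G3, G8 together cover every certification (G1 ∪ G3 ∪ G8 = {R0, R1, R2, R3, R4, R5, R6, R7, R8, R9, R10}); total cost 8 + 14 + 8 = 30.
The greedy pick G6, G1, G8, G3 costs 32; no covering selection beats 30.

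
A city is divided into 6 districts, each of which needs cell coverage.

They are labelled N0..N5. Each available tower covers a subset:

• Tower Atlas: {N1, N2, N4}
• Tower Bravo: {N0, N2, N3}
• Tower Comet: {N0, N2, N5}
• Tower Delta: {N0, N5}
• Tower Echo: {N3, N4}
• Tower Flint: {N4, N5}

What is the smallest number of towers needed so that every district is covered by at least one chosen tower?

3

Take {Atlas, Bravo, Comet}. Their union is {N0, N1, N2, N3, N4, N5}, which is all 6 districts.
Only Atlas contains N1, so Atlas is forced; the remaining 3 districts need at least 2 more towers (each remaining tower adds at most 2) — so at least 3 towers are needed, and 3 is optimal.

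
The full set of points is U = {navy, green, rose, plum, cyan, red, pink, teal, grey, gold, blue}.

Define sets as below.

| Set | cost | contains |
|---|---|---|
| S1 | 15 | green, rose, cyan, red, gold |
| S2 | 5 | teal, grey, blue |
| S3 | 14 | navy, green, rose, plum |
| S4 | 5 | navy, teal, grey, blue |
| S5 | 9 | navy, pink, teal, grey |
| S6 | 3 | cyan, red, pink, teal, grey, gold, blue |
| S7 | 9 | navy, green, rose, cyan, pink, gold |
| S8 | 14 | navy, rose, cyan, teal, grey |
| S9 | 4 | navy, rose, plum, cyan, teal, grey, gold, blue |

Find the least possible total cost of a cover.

16

S6, S7, S9 together cover every point (S6 ∪ S7 ∪ S9 = {navy, green, rose, plum, cyan, red, pink, teal, grey, gold, blue}); total cost 3 + 9 + 4 = 16.
No covering selection has total cost below 16.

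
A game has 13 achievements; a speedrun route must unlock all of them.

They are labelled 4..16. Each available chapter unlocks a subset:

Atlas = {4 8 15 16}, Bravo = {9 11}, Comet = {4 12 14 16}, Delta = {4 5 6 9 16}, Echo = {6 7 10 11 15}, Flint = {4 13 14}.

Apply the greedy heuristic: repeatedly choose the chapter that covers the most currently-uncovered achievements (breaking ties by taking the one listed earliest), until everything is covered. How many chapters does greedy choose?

5

Greedy: pick Delta (covers 5 new) → pick Echo (covers 4 new) → pick Comet (covers 2 new) → pick Atlas (covers 1 new) → pick Flint (covers 1 new). Total picks: 5.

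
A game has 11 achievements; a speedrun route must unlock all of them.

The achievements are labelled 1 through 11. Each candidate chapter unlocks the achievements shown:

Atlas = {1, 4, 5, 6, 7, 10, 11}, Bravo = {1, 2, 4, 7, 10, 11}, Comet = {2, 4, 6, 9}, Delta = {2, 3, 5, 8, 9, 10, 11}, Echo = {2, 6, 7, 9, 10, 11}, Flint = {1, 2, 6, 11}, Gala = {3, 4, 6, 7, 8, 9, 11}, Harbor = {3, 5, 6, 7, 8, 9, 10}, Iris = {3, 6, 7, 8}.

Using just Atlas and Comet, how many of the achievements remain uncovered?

2

Union of Atlas, Comet = {1, 2, 4, 5, 6, 7, 9, 10, 11}.
Not covered: 3, 8 — 2 achievements.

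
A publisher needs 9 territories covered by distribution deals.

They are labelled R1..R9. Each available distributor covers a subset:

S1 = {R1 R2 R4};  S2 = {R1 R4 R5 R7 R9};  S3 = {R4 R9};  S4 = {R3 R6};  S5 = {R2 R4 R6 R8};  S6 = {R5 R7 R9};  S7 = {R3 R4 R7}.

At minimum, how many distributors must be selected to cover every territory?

3

S2 and S4 and S5 together: S2 ∪ S4 ∪ S5 = {R1, R2, R3, R4, R5, R6, R7, R8, R9} — every territory is covered.
Only S5 contains R8, so S5 is forced; the remaining 5 territories need at least 2 more distributors (each remaining distributor adds at most 4) — so at least 3 distributors are needed, and 3 is optimal.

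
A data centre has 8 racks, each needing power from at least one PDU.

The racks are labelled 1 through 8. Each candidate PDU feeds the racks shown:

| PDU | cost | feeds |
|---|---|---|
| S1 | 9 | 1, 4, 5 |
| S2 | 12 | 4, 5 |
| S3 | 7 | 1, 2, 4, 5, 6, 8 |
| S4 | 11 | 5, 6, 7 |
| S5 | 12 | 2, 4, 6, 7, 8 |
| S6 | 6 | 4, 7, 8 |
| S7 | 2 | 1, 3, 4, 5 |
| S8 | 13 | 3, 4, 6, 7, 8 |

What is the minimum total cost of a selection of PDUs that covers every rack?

S5, S7 together cover every rack (S5 ∪ S7 = {1, 2, 3, 4, 5, 6, 7, 8}); total cost 12 + 2 = 14.
The greedy pick S7, S3, S6 costs 15; no covering selection beats 14.

14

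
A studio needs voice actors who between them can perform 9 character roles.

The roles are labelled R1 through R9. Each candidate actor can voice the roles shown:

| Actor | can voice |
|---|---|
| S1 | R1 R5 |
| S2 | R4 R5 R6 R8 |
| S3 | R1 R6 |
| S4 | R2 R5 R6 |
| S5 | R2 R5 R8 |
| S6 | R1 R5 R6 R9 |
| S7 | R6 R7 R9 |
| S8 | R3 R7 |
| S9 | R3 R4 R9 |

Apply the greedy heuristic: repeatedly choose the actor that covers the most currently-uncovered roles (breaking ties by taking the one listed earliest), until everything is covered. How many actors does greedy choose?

4

Greedy: pick S2 (covers 4 new) → pick S6 (covers 2 new) → pick S8 (covers 2 new) → pick S4 (covers 1 new). Total picks: 4.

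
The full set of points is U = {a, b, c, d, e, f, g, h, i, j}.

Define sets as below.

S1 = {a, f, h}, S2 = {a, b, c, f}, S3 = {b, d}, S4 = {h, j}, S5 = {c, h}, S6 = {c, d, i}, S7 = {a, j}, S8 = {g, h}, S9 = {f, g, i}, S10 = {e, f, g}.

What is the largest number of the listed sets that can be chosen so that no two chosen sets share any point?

4

S3, S5, S7, S9 are pairwise disjoint (S3={b,d}; S5={c,h}; S7={a,j}; S9={f,g,i}).
Every remaining set overlaps one of these, and no 5 of the listed sets are pairwise disjoint, so 4 is the maximum.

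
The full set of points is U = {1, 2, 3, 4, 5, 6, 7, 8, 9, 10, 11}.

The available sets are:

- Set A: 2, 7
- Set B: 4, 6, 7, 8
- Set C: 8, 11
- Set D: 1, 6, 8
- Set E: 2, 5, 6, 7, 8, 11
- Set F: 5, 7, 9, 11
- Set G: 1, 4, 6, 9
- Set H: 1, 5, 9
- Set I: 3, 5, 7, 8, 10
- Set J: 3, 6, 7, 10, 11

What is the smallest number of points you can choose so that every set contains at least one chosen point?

3

T = {1, 7, 11} meets every set (each contains at least one member of T), and |T| = 3.
The sets A, C, H are pairwise disjoint, so any hitting set needs a separate point for each — at least 3. Hence 3 is optimal.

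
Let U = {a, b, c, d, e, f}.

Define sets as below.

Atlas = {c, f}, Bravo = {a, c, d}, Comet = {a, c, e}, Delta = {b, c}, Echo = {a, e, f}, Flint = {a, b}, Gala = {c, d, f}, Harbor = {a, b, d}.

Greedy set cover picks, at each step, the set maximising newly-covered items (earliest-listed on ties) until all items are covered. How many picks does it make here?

Greedy: pick Bravo (covers 3 new) → pick Echo (covers 2 new) → pick Delta (covers 1 new). Total picks: 3.

3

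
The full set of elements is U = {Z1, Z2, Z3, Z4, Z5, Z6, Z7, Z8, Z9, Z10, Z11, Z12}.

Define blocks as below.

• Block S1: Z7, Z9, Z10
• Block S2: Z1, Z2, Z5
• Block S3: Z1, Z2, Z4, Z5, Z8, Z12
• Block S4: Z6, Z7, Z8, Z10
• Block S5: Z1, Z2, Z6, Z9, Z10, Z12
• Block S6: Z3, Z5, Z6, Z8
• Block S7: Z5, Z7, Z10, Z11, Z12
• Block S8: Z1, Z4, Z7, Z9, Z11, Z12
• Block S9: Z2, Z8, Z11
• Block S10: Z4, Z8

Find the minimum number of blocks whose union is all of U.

3

Take {S5, S6, S8}. Their union is {Z1, Z2, Z3, Z4, Z5, Z6, Z7, Z8, Z9, Z10, Z11, Z12}, which is all 12 elements.
Only S6 contains Z3, so S6 is forced; the remaining 8 elements need at least 2 more blocks (each remaining block adds at most 6) — so at least 3 blocks are needed, and 3 is optimal.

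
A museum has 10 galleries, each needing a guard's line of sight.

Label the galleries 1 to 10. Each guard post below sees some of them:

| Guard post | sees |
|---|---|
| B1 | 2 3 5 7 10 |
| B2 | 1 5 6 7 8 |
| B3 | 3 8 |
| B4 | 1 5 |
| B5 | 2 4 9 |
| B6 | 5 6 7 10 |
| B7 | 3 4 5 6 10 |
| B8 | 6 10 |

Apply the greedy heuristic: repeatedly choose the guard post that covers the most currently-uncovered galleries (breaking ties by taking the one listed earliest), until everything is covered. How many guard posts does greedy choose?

Greedy: pick B1 (covers 5 new) → pick B2 (covers 3 new) → pick B5 (covers 2 new). Total picks: 3.

3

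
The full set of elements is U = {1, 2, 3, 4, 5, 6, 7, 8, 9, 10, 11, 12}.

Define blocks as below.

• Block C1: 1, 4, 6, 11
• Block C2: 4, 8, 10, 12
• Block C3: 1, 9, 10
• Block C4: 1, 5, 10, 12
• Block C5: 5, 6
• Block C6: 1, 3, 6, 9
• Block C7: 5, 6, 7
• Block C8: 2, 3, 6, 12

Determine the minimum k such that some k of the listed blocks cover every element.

5

C1, C2, C3, C7, and C8 cover everything between them: the union {1, 2, 3, 4, 5, 6, 7, 8, 9, 10, 11, 12} is all of U.
No 4 of the 8 blocks cover everything (all 70 combinations miss at least one element), so 5 is optimal.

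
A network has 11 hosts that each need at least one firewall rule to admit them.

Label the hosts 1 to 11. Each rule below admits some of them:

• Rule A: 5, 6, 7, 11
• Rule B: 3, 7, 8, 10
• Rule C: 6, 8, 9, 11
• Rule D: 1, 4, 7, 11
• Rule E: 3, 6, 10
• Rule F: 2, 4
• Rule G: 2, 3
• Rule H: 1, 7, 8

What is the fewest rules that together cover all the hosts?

5

A and B and C and F and H together: A ∪ B ∪ C ∪ F ∪ H = {1, 2, 3, 4, 5, 6, 7, 8, 9, 10, 11} — every host is covered.
No 4 of the 8 rules cover everything (all 70 combinations miss at least one host), so 5 is optimal.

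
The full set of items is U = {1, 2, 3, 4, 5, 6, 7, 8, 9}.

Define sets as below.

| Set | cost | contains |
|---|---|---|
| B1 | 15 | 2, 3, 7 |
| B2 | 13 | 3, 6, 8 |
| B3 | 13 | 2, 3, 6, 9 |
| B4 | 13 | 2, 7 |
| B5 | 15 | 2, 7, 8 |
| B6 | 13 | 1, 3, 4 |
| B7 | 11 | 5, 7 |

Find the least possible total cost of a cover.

50

B2, B3, B6, B7 together cover every item (B2 ∪ B3 ∪ B6 ∪ B7 = {1, 2, 3, 4, 5, 6, 7, 8, 9}); total cost 13 + 13 + 13 + 11 = 50.
No covering selection has total cost below 50.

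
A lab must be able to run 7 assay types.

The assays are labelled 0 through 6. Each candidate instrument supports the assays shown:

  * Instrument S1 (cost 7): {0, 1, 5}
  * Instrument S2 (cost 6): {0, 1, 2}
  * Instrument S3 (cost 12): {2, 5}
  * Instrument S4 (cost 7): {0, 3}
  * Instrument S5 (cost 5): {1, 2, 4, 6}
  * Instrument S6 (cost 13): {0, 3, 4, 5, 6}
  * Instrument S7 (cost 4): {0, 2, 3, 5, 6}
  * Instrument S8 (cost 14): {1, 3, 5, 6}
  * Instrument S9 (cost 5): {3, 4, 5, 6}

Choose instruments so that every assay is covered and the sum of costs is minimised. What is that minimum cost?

9

S5, S7 together cover every assay (S5 ∪ S7 = {0, 1, 2, 3, 4, 5, 6}); total cost 5 + 4 = 9.
No covering selection has total cost below 9.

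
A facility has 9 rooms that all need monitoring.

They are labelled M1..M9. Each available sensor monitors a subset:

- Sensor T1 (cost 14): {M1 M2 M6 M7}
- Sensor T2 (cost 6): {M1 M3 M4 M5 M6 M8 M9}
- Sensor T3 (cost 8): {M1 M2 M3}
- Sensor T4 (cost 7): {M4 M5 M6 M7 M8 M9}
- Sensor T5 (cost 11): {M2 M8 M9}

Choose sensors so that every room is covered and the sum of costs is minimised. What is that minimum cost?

T3, T4 together cover every room (T3 ∪ T4 = {M1, M2, M3, M4, M5, M6, M7, M8, M9}); total cost 8 + 7 = 15.
The greedy pick T2, T1 costs 20; no covering selection beats 15.

15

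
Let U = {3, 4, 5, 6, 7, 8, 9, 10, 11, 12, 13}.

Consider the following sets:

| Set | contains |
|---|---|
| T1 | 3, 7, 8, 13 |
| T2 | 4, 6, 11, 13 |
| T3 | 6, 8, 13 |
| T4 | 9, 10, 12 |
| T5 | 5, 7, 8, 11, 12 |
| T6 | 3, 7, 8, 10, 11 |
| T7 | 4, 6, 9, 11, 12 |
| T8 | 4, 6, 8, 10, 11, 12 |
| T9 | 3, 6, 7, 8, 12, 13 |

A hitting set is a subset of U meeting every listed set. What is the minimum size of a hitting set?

3

The 3 points {10, 11, 13} hit every set.
No choice of 2 points meets every set, so 3 is the minimum.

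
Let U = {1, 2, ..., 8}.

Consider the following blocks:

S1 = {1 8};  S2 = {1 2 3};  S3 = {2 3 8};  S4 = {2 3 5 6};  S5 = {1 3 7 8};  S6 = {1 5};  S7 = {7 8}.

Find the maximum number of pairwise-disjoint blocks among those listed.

S3, S6 are pairwise disjoint (S3={2,3,8}; S6={1,5}).
Every remaining block overlaps one of these, and no 3 of the listed blocks are pairwise disjoint, so 2 is the maximum.

2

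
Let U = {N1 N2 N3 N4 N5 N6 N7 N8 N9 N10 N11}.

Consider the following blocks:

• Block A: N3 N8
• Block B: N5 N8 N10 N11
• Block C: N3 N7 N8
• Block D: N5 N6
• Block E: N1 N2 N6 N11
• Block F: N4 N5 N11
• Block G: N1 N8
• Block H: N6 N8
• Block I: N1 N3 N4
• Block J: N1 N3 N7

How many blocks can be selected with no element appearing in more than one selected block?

3

F, H, J are pairwise disjoint (F={N4,N5,N11}; H={N6,N8}; J={N1,N3,N7}).
Every remaining block overlaps one of these, and no 4 of the listed blocks are pairwise disjoint, so 3 is the maximum.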